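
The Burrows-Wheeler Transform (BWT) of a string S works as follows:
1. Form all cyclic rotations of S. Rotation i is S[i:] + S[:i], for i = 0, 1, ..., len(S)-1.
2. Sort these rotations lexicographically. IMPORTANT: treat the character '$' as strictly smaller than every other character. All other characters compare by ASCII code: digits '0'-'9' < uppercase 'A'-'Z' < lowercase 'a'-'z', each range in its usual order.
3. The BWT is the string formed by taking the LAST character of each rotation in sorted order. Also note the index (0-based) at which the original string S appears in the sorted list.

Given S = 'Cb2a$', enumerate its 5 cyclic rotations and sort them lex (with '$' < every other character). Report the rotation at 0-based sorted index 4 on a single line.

Answer: b2a$C

Derivation:
All 5 rotations (rotation i = S[i:]+S[:i]):
  rot[0] = Cb2a$
  rot[1] = b2a$C
  rot[2] = 2a$Cb
  rot[3] = a$Cb2
  rot[4] = $Cb2a
Sorted (with $ < everything):
  sorted[0] = $Cb2a
  sorted[1] = 2a$Cb
  sorted[2] = Cb2a$
  sorted[3] = a$Cb2
  sorted[4] = b2a$C
sorted[4] = b2a$C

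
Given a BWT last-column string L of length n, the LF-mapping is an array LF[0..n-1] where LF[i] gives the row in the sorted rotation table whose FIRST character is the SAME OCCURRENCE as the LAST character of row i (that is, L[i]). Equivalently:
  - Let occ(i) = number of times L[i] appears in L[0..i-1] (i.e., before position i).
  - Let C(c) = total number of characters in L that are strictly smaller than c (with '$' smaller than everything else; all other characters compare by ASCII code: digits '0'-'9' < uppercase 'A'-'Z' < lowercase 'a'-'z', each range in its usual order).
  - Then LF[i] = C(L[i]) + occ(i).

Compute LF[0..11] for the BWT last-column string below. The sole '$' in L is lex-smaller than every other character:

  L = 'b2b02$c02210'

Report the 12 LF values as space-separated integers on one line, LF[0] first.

Answer: 9 5 10 1 6 0 11 2 7 8 4 3

Derivation:
Char counts: '$':1, '0':3, '1':1, '2':4, 'b':2, 'c':1
C (first-col start): C('$')=0, C('0')=1, C('1')=4, C('2')=5, C('b')=9, C('c')=11
L[0]='b': occ=0, LF[0]=C('b')+0=9+0=9
L[1]='2': occ=0, LF[1]=C('2')+0=5+0=5
L[2]='b': occ=1, LF[2]=C('b')+1=9+1=10
L[3]='0': occ=0, LF[3]=C('0')+0=1+0=1
L[4]='2': occ=1, LF[4]=C('2')+1=5+1=6
L[5]='$': occ=0, LF[5]=C('$')+0=0+0=0
L[6]='c': occ=0, LF[6]=C('c')+0=11+0=11
L[7]='0': occ=1, LF[7]=C('0')+1=1+1=2
L[8]='2': occ=2, LF[8]=C('2')+2=5+2=7
L[9]='2': occ=3, LF[9]=C('2')+3=5+3=8
L[10]='1': occ=0, LF[10]=C('1')+0=4+0=4
L[11]='0': occ=2, LF[11]=C('0')+2=1+2=3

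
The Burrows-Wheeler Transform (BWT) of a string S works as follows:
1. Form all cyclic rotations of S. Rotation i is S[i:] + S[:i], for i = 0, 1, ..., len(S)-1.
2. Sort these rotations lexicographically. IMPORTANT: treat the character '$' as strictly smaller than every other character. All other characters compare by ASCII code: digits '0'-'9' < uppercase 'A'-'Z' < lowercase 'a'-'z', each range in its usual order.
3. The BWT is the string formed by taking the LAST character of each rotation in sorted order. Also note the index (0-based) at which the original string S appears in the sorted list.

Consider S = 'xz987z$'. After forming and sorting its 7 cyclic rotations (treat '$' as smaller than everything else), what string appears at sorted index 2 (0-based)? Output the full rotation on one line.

All 7 rotations (rotation i = S[i:]+S[:i]):
  rot[0] = xz987z$
  rot[1] = z987z$x
  rot[2] = 987z$xz
  rot[3] = 87z$xz9
  rot[4] = 7z$xz98
  rot[5] = z$xz987
  rot[6] = $xz987z
Sorted (with $ < everything):
  sorted[0] = $xz987z
  sorted[1] = 7z$xz98
  sorted[2] = 87z$xz9
  sorted[3] = 987z$xz
  sorted[4] = xz987z$
  sorted[5] = z$xz987
  sorted[6] = z987z$x
sorted[2] = 87z$xz9

Answer: 87z$xz9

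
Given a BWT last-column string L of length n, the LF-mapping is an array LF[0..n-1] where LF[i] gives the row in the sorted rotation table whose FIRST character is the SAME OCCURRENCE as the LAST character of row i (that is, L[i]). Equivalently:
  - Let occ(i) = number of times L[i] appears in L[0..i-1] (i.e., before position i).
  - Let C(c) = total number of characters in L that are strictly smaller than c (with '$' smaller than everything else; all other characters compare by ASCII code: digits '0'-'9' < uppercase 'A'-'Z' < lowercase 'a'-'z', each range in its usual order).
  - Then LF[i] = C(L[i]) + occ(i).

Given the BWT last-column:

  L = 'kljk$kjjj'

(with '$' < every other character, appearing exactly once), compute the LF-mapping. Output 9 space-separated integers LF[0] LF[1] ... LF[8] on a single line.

Char counts: '$':1, 'j':4, 'k':3, 'l':1
C (first-col start): C('$')=0, C('j')=1, C('k')=5, C('l')=8
L[0]='k': occ=0, LF[0]=C('k')+0=5+0=5
L[1]='l': occ=0, LF[1]=C('l')+0=8+0=8
L[2]='j': occ=0, LF[2]=C('j')+0=1+0=1
L[3]='k': occ=1, LF[3]=C('k')+1=5+1=6
L[4]='$': occ=0, LF[4]=C('$')+0=0+0=0
L[5]='k': occ=2, LF[5]=C('k')+2=5+2=7
L[6]='j': occ=1, LF[6]=C('j')+1=1+1=2
L[7]='j': occ=2, LF[7]=C('j')+2=1+2=3
L[8]='j': occ=3, LF[8]=C('j')+3=1+3=4

Answer: 5 8 1 6 0 7 2 3 4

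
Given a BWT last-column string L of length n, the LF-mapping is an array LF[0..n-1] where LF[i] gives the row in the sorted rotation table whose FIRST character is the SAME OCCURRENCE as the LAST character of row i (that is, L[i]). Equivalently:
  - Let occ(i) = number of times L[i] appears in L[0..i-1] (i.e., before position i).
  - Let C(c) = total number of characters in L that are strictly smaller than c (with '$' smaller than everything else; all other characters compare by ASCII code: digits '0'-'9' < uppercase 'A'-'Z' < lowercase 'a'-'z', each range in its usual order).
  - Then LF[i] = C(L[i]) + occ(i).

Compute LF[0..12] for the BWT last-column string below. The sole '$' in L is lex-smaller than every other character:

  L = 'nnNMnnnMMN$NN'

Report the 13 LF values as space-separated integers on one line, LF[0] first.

Answer: 8 9 4 1 10 11 12 2 3 5 0 6 7

Derivation:
Char counts: '$':1, 'M':3, 'N':4, 'n':5
C (first-col start): C('$')=0, C('M')=1, C('N')=4, C('n')=8
L[0]='n': occ=0, LF[0]=C('n')+0=8+0=8
L[1]='n': occ=1, LF[1]=C('n')+1=8+1=9
L[2]='N': occ=0, LF[2]=C('N')+0=4+0=4
L[3]='M': occ=0, LF[3]=C('M')+0=1+0=1
L[4]='n': occ=2, LF[4]=C('n')+2=8+2=10
L[5]='n': occ=3, LF[5]=C('n')+3=8+3=11
L[6]='n': occ=4, LF[6]=C('n')+4=8+4=12
L[7]='M': occ=1, LF[7]=C('M')+1=1+1=2
L[8]='M': occ=2, LF[8]=C('M')+2=1+2=3
L[9]='N': occ=1, LF[9]=C('N')+1=4+1=5
L[10]='$': occ=0, LF[10]=C('$')+0=0+0=0
L[11]='N': occ=2, LF[11]=C('N')+2=4+2=6
L[12]='N': occ=3, LF[12]=C('N')+3=4+3=7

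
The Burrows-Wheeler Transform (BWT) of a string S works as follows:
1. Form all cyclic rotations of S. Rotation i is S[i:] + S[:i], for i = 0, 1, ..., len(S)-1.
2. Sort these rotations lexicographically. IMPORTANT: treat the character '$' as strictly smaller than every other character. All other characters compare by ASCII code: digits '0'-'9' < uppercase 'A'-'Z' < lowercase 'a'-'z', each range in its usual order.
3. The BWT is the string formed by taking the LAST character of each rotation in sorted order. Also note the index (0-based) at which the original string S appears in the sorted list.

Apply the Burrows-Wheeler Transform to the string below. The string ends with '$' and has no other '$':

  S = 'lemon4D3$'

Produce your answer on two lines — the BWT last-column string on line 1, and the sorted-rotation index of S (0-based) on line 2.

All 9 rotations (rotation i = S[i:]+S[:i]):
  rot[0] = lemon4D3$
  rot[1] = emon4D3$l
  rot[2] = mon4D3$le
  rot[3] = on4D3$lem
  rot[4] = n4D3$lemo
  rot[5] = 4D3$lemon
  rot[6] = D3$lemon4
  rot[7] = 3$lemon4D
  rot[8] = $lemon4D3
Sorted (with $ < everything):
  sorted[0] = $lemon4D3  (last char: '3')
  sorted[1] = 3$lemon4D  (last char: 'D')
  sorted[2] = 4D3$lemon  (last char: 'n')
  sorted[3] = D3$lemon4  (last char: '4')
  sorted[4] = emon4D3$l  (last char: 'l')
  sorted[5] = lemon4D3$  (last char: '$')
  sorted[6] = mon4D3$le  (last char: 'e')
  sorted[7] = n4D3$lemo  (last char: 'o')
  sorted[8] = on4D3$lem  (last char: 'm')
Last column: 3Dn4l$eom
Original string S is at sorted index 5

Answer: 3Dn4l$eom
5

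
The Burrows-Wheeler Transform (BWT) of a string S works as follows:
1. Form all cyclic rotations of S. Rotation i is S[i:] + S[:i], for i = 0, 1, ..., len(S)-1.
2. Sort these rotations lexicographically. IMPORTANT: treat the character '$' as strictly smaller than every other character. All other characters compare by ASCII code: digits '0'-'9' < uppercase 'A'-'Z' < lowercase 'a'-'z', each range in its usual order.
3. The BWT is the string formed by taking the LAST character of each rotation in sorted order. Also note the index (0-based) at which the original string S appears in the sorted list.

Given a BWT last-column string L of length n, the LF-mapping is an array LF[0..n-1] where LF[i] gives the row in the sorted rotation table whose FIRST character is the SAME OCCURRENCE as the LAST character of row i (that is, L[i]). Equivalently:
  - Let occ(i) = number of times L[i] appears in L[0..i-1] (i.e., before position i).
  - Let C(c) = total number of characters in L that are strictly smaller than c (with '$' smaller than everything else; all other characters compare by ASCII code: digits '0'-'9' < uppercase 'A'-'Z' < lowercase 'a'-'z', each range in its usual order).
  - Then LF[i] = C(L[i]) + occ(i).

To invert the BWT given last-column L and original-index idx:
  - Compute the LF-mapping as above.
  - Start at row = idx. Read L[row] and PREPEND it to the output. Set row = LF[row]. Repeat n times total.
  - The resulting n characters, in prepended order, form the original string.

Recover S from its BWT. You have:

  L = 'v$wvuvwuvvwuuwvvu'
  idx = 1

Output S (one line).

LF mapping: 6 0 13 7 1 8 14 2 9 10 15 3 4 16 11 12 5
Walk LF starting at row 1, prepending L[row]:
  step 1: row=1, L[1]='$', prepend. Next row=LF[1]=0
  step 2: row=0, L[0]='v', prepend. Next row=LF[0]=6
  step 3: row=6, L[6]='w', prepend. Next row=LF[6]=14
  step 4: row=14, L[14]='v', prepend. Next row=LF[14]=11
  step 5: row=11, L[11]='u', prepend. Next row=LF[11]=3
  step 6: row=3, L[3]='v', prepend. Next row=LF[3]=7
  step 7: row=7, L[7]='u', prepend. Next row=LF[7]=2
  step 8: row=2, L[2]='w', prepend. Next row=LF[2]=13
  step 9: row=13, L[13]='w', prepend. Next row=LF[13]=16
  step 10: row=16, L[16]='u', prepend. Next row=LF[16]=5
  step 11: row=5, L[5]='v', prepend. Next row=LF[5]=8
  step 12: row=8, L[8]='v', prepend. Next row=LF[8]=9
  step 13: row=9, L[9]='v', prepend. Next row=LF[9]=10
  step 14: row=10, L[10]='w', prepend. Next row=LF[10]=15
  step 15: row=15, L[15]='v', prepend. Next row=LF[15]=12
  step 16: row=12, L[12]='u', prepend. Next row=LF[12]=4
  step 17: row=4, L[4]='u', prepend. Next row=LF[4]=1
Reversed output: uuvwvvvuwwuvuvwv$

Answer: uuvwvvvuwwuvuvwv$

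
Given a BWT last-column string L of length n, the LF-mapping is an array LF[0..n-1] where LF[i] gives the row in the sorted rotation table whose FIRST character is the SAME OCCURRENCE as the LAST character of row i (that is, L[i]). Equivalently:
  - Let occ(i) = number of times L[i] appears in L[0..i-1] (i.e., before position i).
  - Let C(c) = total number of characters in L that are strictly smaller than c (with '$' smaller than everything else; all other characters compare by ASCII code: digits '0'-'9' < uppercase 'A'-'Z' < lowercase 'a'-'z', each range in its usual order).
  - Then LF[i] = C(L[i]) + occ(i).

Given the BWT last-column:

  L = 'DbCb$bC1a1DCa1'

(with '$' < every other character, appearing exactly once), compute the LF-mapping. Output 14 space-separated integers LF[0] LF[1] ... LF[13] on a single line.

Answer: 7 11 4 12 0 13 5 1 9 2 8 6 10 3

Derivation:
Char counts: '$':1, '1':3, 'C':3, 'D':2, 'a':2, 'b':3
C (first-col start): C('$')=0, C('1')=1, C('C')=4, C('D')=7, C('a')=9, C('b')=11
L[0]='D': occ=0, LF[0]=C('D')+0=7+0=7
L[1]='b': occ=0, LF[1]=C('b')+0=11+0=11
L[2]='C': occ=0, LF[2]=C('C')+0=4+0=4
L[3]='b': occ=1, LF[3]=C('b')+1=11+1=12
L[4]='$': occ=0, LF[4]=C('$')+0=0+0=0
L[5]='b': occ=2, LF[5]=C('b')+2=11+2=13
L[6]='C': occ=1, LF[6]=C('C')+1=4+1=5
L[7]='1': occ=0, LF[7]=C('1')+0=1+0=1
L[8]='a': occ=0, LF[8]=C('a')+0=9+0=9
L[9]='1': occ=1, LF[9]=C('1')+1=1+1=2
L[10]='D': occ=1, LF[10]=C('D')+1=7+1=8
L[11]='C': occ=2, LF[11]=C('C')+2=4+2=6
L[12]='a': occ=1, LF[12]=C('a')+1=9+1=10
L[13]='1': occ=2, LF[13]=C('1')+2=1+2=3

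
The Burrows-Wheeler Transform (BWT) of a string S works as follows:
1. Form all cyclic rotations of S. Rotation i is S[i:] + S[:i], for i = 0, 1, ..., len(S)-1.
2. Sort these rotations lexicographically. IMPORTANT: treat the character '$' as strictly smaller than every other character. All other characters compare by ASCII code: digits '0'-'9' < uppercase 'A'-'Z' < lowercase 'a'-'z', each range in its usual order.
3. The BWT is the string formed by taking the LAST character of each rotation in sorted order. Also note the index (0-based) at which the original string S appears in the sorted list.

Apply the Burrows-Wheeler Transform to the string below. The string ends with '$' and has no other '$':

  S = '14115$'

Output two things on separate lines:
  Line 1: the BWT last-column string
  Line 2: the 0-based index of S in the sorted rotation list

Answer: 54$111
2

Derivation:
All 6 rotations (rotation i = S[i:]+S[:i]):
  rot[0] = 14115$
  rot[1] = 4115$1
  rot[2] = 115$14
  rot[3] = 15$141
  rot[4] = 5$1411
  rot[5] = $14115
Sorted (with $ < everything):
  sorted[0] = $14115  (last char: '5')
  sorted[1] = 115$14  (last char: '4')
  sorted[2] = 14115$  (last char: '$')
  sorted[3] = 15$141  (last char: '1')
  sorted[4] = 4115$1  (last char: '1')
  sorted[5] = 5$1411  (last char: '1')
Last column: 54$111
Original string S is at sorted index 2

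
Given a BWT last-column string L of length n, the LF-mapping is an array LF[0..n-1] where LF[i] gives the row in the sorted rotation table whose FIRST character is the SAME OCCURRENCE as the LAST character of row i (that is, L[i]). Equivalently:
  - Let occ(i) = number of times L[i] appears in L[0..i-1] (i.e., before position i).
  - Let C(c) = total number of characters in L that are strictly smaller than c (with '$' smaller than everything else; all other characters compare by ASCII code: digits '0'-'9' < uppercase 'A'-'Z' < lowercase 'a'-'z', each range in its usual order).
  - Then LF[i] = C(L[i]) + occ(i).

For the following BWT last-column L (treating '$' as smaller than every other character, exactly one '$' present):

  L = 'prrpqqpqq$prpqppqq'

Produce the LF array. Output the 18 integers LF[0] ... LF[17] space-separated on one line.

Char counts: '$':1, 'p':7, 'q':7, 'r':3
C (first-col start): C('$')=0, C('p')=1, C('q')=8, C('r')=15
L[0]='p': occ=0, LF[0]=C('p')+0=1+0=1
L[1]='r': occ=0, LF[1]=C('r')+0=15+0=15
L[2]='r': occ=1, LF[2]=C('r')+1=15+1=16
L[3]='p': occ=1, LF[3]=C('p')+1=1+1=2
L[4]='q': occ=0, LF[4]=C('q')+0=8+0=8
L[5]='q': occ=1, LF[5]=C('q')+1=8+1=9
L[6]='p': occ=2, LF[6]=C('p')+2=1+2=3
L[7]='q': occ=2, LF[7]=C('q')+2=8+2=10
L[8]='q': occ=3, LF[8]=C('q')+3=8+3=11
L[9]='$': occ=0, LF[9]=C('$')+0=0+0=0
L[10]='p': occ=3, LF[10]=C('p')+3=1+3=4
L[11]='r': occ=2, LF[11]=C('r')+2=15+2=17
L[12]='p': occ=4, LF[12]=C('p')+4=1+4=5
L[13]='q': occ=4, LF[13]=C('q')+4=8+4=12
L[14]='p': occ=5, LF[14]=C('p')+5=1+5=6
L[15]='p': occ=6, LF[15]=C('p')+6=1+6=7
L[16]='q': occ=5, LF[16]=C('q')+5=8+5=13
L[17]='q': occ=6, LF[17]=C('q')+6=8+6=14

Answer: 1 15 16 2 8 9 3 10 11 0 4 17 5 12 6 7 13 14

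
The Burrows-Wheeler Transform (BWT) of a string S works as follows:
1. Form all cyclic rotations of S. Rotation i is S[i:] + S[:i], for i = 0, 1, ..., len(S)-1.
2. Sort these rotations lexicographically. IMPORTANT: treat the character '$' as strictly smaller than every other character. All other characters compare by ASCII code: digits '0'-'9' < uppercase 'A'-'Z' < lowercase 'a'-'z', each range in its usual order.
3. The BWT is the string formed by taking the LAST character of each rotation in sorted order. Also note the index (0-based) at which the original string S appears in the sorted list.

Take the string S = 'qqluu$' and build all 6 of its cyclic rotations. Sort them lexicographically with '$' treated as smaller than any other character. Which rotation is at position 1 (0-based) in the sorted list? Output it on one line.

Answer: luu$qq

Derivation:
All 6 rotations (rotation i = S[i:]+S[:i]):
  rot[0] = qqluu$
  rot[1] = qluu$q
  rot[2] = luu$qq
  rot[3] = uu$qql
  rot[4] = u$qqlu
  rot[5] = $qqluu
Sorted (with $ < everything):
  sorted[0] = $qqluu
  sorted[1] = luu$qq
  sorted[2] = qluu$q
  sorted[3] = qqluu$
  sorted[4] = u$qqlu
  sorted[5] = uu$qql
sorted[1] = luu$qq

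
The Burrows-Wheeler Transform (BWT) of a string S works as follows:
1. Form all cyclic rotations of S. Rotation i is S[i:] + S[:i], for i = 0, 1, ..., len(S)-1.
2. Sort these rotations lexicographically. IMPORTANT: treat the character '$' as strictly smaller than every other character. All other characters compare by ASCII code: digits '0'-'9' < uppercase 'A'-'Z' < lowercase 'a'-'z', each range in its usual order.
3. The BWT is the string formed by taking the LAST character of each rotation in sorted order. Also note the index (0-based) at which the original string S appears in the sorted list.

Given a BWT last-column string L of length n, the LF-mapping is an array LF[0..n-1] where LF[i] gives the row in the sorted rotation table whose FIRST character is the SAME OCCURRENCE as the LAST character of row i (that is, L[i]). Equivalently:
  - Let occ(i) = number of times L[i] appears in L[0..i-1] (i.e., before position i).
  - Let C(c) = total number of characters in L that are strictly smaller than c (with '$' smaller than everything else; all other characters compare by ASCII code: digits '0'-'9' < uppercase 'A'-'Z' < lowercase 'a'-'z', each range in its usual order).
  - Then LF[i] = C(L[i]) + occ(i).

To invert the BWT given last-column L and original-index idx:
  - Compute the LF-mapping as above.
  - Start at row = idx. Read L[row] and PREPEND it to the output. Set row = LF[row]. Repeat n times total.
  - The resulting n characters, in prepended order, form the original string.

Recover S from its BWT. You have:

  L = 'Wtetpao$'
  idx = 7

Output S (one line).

LF mapping: 1 6 3 7 5 2 4 0
Walk LF starting at row 7, prepending L[row]:
  step 1: row=7, L[7]='$', prepend. Next row=LF[7]=0
  step 2: row=0, L[0]='W', prepend. Next row=LF[0]=1
  step 3: row=1, L[1]='t', prepend. Next row=LF[1]=6
  step 4: row=6, L[6]='o', prepend. Next row=LF[6]=4
  step 5: row=4, L[4]='p', prepend. Next row=LF[4]=5
  step 6: row=5, L[5]='a', prepend. Next row=LF[5]=2
  step 7: row=2, L[2]='e', prepend. Next row=LF[2]=3
  step 8: row=3, L[3]='t', prepend. Next row=LF[3]=7
Reversed output: teapotW$

Answer: teapotW$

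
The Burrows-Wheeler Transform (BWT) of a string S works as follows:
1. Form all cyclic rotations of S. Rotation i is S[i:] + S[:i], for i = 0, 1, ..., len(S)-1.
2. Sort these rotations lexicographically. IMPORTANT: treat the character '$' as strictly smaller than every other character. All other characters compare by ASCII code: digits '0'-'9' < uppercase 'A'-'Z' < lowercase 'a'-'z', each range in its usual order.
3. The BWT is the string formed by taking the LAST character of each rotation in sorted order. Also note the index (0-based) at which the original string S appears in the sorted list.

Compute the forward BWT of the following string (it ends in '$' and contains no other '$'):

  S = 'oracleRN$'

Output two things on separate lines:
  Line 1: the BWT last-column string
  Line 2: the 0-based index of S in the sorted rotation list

All 9 rotations (rotation i = S[i:]+S[:i]):
  rot[0] = oracleRN$
  rot[1] = racleRN$o
  rot[2] = acleRN$or
  rot[3] = cleRN$ora
  rot[4] = leRN$orac
  rot[5] = eRN$oracl
  rot[6] = RN$oracle
  rot[7] = N$oracleR
  rot[8] = $oracleRN
Sorted (with $ < everything):
  sorted[0] = $oracleRN  (last char: 'N')
  sorted[1] = N$oracleR  (last char: 'R')
  sorted[2] = RN$oracle  (last char: 'e')
  sorted[3] = acleRN$or  (last char: 'r')
  sorted[4] = cleRN$ora  (last char: 'a')
  sorted[5] = eRN$oracl  (last char: 'l')
  sorted[6] = leRN$orac  (last char: 'c')
  sorted[7] = oracleRN$  (last char: '$')
  sorted[8] = racleRN$o  (last char: 'o')
Last column: NReralc$o
Original string S is at sorted index 7

Answer: NReralc$o
7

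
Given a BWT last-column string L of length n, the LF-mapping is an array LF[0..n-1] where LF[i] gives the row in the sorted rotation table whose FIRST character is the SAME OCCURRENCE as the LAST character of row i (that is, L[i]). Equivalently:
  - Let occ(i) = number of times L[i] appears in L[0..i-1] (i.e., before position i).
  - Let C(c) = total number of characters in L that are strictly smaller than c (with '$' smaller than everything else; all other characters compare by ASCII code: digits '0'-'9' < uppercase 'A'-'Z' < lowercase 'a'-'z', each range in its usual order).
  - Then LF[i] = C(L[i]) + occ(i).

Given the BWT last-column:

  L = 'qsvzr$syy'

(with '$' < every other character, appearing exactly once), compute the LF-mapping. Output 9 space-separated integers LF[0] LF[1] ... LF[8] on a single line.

Char counts: '$':1, 'q':1, 'r':1, 's':2, 'v':1, 'y':2, 'z':1
C (first-col start): C('$')=0, C('q')=1, C('r')=2, C('s')=3, C('v')=5, C('y')=6, C('z')=8
L[0]='q': occ=0, LF[0]=C('q')+0=1+0=1
L[1]='s': occ=0, LF[1]=C('s')+0=3+0=3
L[2]='v': occ=0, LF[2]=C('v')+0=5+0=5
L[3]='z': occ=0, LF[3]=C('z')+0=8+0=8
L[4]='r': occ=0, LF[4]=C('r')+0=2+0=2
L[5]='$': occ=0, LF[5]=C('$')+0=0+0=0
L[6]='s': occ=1, LF[6]=C('s')+1=3+1=4
L[7]='y': occ=0, LF[7]=C('y')+0=6+0=6
L[8]='y': occ=1, LF[8]=C('y')+1=6+1=7

Answer: 1 3 5 8 2 0 4 6 7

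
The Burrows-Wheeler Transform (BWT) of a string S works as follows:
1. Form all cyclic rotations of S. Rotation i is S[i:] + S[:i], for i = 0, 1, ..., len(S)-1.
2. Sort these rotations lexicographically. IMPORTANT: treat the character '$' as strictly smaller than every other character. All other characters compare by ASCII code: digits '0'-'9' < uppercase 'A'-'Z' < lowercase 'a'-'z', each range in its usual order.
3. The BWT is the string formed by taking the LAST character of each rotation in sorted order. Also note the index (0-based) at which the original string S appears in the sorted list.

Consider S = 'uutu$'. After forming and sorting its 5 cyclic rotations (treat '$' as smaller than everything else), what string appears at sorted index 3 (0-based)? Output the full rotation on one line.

Answer: utu$u

Derivation:
All 5 rotations (rotation i = S[i:]+S[:i]):
  rot[0] = uutu$
  rot[1] = utu$u
  rot[2] = tu$uu
  rot[3] = u$uut
  rot[4] = $uutu
Sorted (with $ < everything):
  sorted[0] = $uutu
  sorted[1] = tu$uu
  sorted[2] = u$uut
  sorted[3] = utu$u
  sorted[4] = uutu$
sorted[3] = utu$u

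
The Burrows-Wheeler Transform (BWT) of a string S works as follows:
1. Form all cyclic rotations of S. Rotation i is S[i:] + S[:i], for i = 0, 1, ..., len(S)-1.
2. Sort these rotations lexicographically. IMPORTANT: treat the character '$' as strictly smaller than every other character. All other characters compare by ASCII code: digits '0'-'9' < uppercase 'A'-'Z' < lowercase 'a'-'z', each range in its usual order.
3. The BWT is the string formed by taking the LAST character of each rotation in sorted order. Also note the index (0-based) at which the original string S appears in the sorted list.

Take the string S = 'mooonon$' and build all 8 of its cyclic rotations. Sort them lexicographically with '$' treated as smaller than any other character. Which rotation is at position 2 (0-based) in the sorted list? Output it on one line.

Answer: n$mooono

Derivation:
All 8 rotations (rotation i = S[i:]+S[:i]):
  rot[0] = mooonon$
  rot[1] = ooonon$m
  rot[2] = oonon$mo
  rot[3] = onon$moo
  rot[4] = non$mooo
  rot[5] = on$mooon
  rot[6] = n$mooono
  rot[7] = $mooonon
Sorted (with $ < everything):
  sorted[0] = $mooonon
  sorted[1] = mooonon$
  sorted[2] = n$mooono
  sorted[3] = non$mooo
  sorted[4] = on$mooon
  sorted[5] = onon$moo
  sorted[6] = oonon$mo
  sorted[7] = ooonon$m
sorted[2] = n$mooono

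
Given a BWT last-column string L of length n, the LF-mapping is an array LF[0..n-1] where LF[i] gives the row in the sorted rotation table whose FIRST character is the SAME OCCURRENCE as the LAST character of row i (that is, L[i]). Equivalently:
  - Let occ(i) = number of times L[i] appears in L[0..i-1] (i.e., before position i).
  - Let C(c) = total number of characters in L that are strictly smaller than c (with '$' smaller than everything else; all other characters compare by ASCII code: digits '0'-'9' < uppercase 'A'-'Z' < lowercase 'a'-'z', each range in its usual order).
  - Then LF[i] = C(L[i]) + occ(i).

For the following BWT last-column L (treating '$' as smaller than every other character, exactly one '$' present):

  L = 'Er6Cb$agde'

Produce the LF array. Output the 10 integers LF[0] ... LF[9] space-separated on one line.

Answer: 3 9 1 2 5 0 4 8 6 7

Derivation:
Char counts: '$':1, '6':1, 'C':1, 'E':1, 'a':1, 'b':1, 'd':1, 'e':1, 'g':1, 'r':1
C (first-col start): C('$')=0, C('6')=1, C('C')=2, C('E')=3, C('a')=4, C('b')=5, C('d')=6, C('e')=7, C('g')=8, C('r')=9
L[0]='E': occ=0, LF[0]=C('E')+0=3+0=3
L[1]='r': occ=0, LF[1]=C('r')+0=9+0=9
L[2]='6': occ=0, LF[2]=C('6')+0=1+0=1
L[3]='C': occ=0, LF[3]=C('C')+0=2+0=2
L[4]='b': occ=0, LF[4]=C('b')+0=5+0=5
L[5]='$': occ=0, LF[5]=C('$')+0=0+0=0
L[6]='a': occ=0, LF[6]=C('a')+0=4+0=4
L[7]='g': occ=0, LF[7]=C('g')+0=8+0=8
L[8]='d': occ=0, LF[8]=C('d')+0=6+0=6
L[9]='e': occ=0, LF[9]=C('e')+0=7+0=7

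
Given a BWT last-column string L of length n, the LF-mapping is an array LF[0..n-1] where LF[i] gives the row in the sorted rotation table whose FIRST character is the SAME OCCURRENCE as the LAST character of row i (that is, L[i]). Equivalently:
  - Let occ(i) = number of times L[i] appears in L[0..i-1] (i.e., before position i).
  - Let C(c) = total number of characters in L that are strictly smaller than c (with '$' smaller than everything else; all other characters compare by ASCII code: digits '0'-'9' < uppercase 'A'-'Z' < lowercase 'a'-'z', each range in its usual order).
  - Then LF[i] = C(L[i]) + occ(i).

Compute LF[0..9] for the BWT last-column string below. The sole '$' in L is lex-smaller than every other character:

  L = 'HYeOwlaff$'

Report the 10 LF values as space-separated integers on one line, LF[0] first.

Char counts: '$':1, 'H':1, 'O':1, 'Y':1, 'a':1, 'e':1, 'f':2, 'l':1, 'w':1
C (first-col start): C('$')=0, C('H')=1, C('O')=2, C('Y')=3, C('a')=4, C('e')=5, C('f')=6, C('l')=8, C('w')=9
L[0]='H': occ=0, LF[0]=C('H')+0=1+0=1
L[1]='Y': occ=0, LF[1]=C('Y')+0=3+0=3
L[2]='e': occ=0, LF[2]=C('e')+0=5+0=5
L[3]='O': occ=0, LF[3]=C('O')+0=2+0=2
L[4]='w': occ=0, LF[4]=C('w')+0=9+0=9
L[5]='l': occ=0, LF[5]=C('l')+0=8+0=8
L[6]='a': occ=0, LF[6]=C('a')+0=4+0=4
L[7]='f': occ=0, LF[7]=C('f')+0=6+0=6
L[8]='f': occ=1, LF[8]=C('f')+1=6+1=7
L[9]='$': occ=0, LF[9]=C('$')+0=0+0=0

Answer: 1 3 5 2 9 8 4 6 7 0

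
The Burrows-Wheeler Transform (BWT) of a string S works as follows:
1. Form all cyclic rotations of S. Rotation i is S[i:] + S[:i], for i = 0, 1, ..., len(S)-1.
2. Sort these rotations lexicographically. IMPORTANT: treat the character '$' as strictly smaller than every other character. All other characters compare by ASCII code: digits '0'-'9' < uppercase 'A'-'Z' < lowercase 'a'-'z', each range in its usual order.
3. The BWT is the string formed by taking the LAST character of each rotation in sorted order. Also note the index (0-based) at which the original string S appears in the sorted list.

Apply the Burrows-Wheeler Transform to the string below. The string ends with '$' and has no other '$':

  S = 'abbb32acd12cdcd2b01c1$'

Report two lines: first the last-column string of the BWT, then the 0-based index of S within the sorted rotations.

All 22 rotations (rotation i = S[i:]+S[:i]):
  rot[0] = abbb32acd12cdcd2b01c1$
  rot[1] = bbb32acd12cdcd2b01c1$a
  rot[2] = bb32acd12cdcd2b01c1$ab
  rot[3] = b32acd12cdcd2b01c1$abb
  rot[4] = 32acd12cdcd2b01c1$abbb
  rot[5] = 2acd12cdcd2b01c1$abbb3
  rot[6] = acd12cdcd2b01c1$abbb32
  rot[7] = cd12cdcd2b01c1$abbb32a
  rot[8] = d12cdcd2b01c1$abbb32ac
  rot[9] = 12cdcd2b01c1$abbb32acd
  rot[10] = 2cdcd2b01c1$abbb32acd1
  rot[11] = cdcd2b01c1$abbb32acd12
  rot[12] = dcd2b01c1$abbb32acd12c
  rot[13] = cd2b01c1$abbb32acd12cd
  rot[14] = d2b01c1$abbb32acd12cdc
  rot[15] = 2b01c1$abbb32acd12cdcd
  rot[16] = b01c1$abbb32acd12cdcd2
  rot[17] = 01c1$abbb32acd12cdcd2b
  rot[18] = 1c1$abbb32acd12cdcd2b0
  rot[19] = c1$abbb32acd12cdcd2b01
  rot[20] = 1$abbb32acd12cdcd2b01c
  rot[21] = $abbb32acd12cdcd2b01c1
Sorted (with $ < everything):
  sorted[0] = $abbb32acd12cdcd2b01c1  (last char: '1')
  sorted[1] = 01c1$abbb32acd12cdcd2b  (last char: 'b')
  sorted[2] = 1$abbb32acd12cdcd2b01c  (last char: 'c')
  sorted[3] = 12cdcd2b01c1$abbb32acd  (last char: 'd')
  sorted[4] = 1c1$abbb32acd12cdcd2b0  (last char: '0')
  sorted[5] = 2acd12cdcd2b01c1$abbb3  (last char: '3')
  sorted[6] = 2b01c1$abbb32acd12cdcd  (last char: 'd')
  sorted[7] = 2cdcd2b01c1$abbb32acd1  (last char: '1')
  sorted[8] = 32acd12cdcd2b01c1$abbb  (last char: 'b')
  sorted[9] = abbb32acd12cdcd2b01c1$  (last char: '$')
  sorted[10] = acd12cdcd2b01c1$abbb32  (last char: '2')
  sorted[11] = b01c1$abbb32acd12cdcd2  (last char: '2')
  sorted[12] = b32acd12cdcd2b01c1$abb  (last char: 'b')
  sorted[13] = bb32acd12cdcd2b01c1$ab  (last char: 'b')
  sorted[14] = bbb32acd12cdcd2b01c1$a  (last char: 'a')
  sorted[15] = c1$abbb32acd12cdcd2b01  (last char: '1')
  sorted[16] = cd12cdcd2b01c1$abbb32a  (last char: 'a')
  sorted[17] = cd2b01c1$abbb32acd12cd  (last char: 'd')
  sorted[18] = cdcd2b01c1$abbb32acd12  (last char: '2')
  sorted[19] = d12cdcd2b01c1$abbb32ac  (last char: 'c')
  sorted[20] = d2b01c1$abbb32acd12cdc  (last char: 'c')
  sorted[21] = dcd2b01c1$abbb32acd12c  (last char: 'c')
Last column: 1bcd03d1b$22bba1ad2ccc
Original string S is at sorted index 9

Answer: 1bcd03d1b$22bba1ad2ccc
9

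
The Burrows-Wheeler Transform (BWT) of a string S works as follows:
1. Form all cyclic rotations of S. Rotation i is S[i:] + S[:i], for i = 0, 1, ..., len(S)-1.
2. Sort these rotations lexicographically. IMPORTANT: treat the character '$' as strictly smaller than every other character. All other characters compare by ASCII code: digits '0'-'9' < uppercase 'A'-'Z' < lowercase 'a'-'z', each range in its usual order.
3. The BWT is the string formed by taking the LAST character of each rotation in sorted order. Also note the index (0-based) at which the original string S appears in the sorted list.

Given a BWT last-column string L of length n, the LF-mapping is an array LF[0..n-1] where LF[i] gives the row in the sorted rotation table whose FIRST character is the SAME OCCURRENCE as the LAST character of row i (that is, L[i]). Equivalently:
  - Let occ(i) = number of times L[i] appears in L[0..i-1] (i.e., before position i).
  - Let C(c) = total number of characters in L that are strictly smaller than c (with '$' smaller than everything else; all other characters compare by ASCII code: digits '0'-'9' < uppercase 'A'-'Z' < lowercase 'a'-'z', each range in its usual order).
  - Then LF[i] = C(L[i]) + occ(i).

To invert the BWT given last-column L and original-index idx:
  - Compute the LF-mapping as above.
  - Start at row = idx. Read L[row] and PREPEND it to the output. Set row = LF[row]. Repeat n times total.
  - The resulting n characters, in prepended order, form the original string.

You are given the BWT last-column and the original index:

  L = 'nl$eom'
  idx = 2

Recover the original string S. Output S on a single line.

Answer: lemon$

Derivation:
LF mapping: 4 2 0 1 5 3
Walk LF starting at row 2, prepending L[row]:
  step 1: row=2, L[2]='$', prepend. Next row=LF[2]=0
  step 2: row=0, L[0]='n', prepend. Next row=LF[0]=4
  step 3: row=4, L[4]='o', prepend. Next row=LF[4]=5
  step 4: row=5, L[5]='m', prepend. Next row=LF[5]=3
  step 5: row=3, L[3]='e', prepend. Next row=LF[3]=1
  step 6: row=1, L[1]='l', prepend. Next row=LF[1]=2
Reversed output: lemon$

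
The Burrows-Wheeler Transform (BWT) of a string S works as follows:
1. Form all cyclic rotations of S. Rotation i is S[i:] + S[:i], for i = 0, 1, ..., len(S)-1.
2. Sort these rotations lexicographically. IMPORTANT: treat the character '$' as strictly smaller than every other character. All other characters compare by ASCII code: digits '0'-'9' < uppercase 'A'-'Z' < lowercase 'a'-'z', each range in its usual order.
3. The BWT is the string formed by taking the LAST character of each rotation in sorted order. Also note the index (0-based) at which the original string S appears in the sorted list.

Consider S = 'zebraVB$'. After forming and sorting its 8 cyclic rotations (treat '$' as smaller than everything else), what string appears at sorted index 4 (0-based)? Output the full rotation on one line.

All 8 rotations (rotation i = S[i:]+S[:i]):
  rot[0] = zebraVB$
  rot[1] = ebraVB$z
  rot[2] = braVB$ze
  rot[3] = raVB$zeb
  rot[4] = aVB$zebr
  rot[5] = VB$zebra
  rot[6] = B$zebraV
  rot[7] = $zebraVB
Sorted (with $ < everything):
  sorted[0] = $zebraVB
  sorted[1] = B$zebraV
  sorted[2] = VB$zebra
  sorted[3] = aVB$zebr
  sorted[4] = braVB$ze
  sorted[5] = ebraVB$z
  sorted[6] = raVB$zeb
  sorted[7] = zebraVB$
sorted[4] = braVB$ze

Answer: braVB$ze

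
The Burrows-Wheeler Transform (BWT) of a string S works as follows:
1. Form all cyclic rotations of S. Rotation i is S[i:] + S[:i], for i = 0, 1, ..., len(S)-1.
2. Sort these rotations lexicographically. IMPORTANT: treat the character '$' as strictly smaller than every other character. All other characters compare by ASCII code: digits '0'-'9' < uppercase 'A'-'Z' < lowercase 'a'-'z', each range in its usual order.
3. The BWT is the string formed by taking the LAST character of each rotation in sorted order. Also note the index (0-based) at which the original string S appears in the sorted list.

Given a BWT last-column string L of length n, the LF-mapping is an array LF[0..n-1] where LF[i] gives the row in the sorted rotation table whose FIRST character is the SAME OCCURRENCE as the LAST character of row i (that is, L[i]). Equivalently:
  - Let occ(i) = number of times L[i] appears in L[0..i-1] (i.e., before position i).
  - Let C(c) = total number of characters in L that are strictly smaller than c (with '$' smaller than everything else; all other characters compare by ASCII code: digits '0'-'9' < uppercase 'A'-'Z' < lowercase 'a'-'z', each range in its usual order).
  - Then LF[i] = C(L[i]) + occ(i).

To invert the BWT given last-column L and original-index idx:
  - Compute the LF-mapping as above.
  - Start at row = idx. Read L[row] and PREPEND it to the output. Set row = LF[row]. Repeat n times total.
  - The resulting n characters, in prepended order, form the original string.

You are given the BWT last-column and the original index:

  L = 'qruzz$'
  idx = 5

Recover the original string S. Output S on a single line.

LF mapping: 1 2 3 4 5 0
Walk LF starting at row 5, prepending L[row]:
  step 1: row=5, L[5]='$', prepend. Next row=LF[5]=0
  step 2: row=0, L[0]='q', prepend. Next row=LF[0]=1
  step 3: row=1, L[1]='r', prepend. Next row=LF[1]=2
  step 4: row=2, L[2]='u', prepend. Next row=LF[2]=3
  step 5: row=3, L[3]='z', prepend. Next row=LF[3]=4
  step 6: row=4, L[4]='z', prepend. Next row=LF[4]=5
Reversed output: zzurq$

Answer: zzurq$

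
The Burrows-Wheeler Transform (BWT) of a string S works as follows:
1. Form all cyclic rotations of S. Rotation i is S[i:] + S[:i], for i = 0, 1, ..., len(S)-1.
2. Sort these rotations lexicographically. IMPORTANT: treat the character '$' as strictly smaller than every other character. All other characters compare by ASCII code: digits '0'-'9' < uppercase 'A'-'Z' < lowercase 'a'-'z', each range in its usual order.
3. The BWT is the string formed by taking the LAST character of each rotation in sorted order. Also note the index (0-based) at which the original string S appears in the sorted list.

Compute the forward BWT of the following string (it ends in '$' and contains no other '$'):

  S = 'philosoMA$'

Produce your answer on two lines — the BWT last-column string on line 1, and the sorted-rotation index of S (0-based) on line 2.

Answer: AMophisl$o
8

Derivation:
All 10 rotations (rotation i = S[i:]+S[:i]):
  rot[0] = philosoMA$
  rot[1] = hilosoMA$p
  rot[2] = ilosoMA$ph
  rot[3] = losoMA$phi
  rot[4] = osoMA$phil
  rot[5] = soMA$philo
  rot[6] = oMA$philos
  rot[7] = MA$philoso
  rot[8] = A$philosoM
  rot[9] = $philosoMA
Sorted (with $ < everything):
  sorted[0] = $philosoMA  (last char: 'A')
  sorted[1] = A$philosoM  (last char: 'M')
  sorted[2] = MA$philoso  (last char: 'o')
  sorted[3] = hilosoMA$p  (last char: 'p')
  sorted[4] = ilosoMA$ph  (last char: 'h')
  sorted[5] = losoMA$phi  (last char: 'i')
  sorted[6] = oMA$philos  (last char: 's')
  sorted[7] = osoMA$phil  (last char: 'l')
  sorted[8] = philosoMA$  (last char: '$')
  sorted[9] = soMA$philo  (last char: 'o')
Last column: AMophisl$o
Original string S is at sorted index 8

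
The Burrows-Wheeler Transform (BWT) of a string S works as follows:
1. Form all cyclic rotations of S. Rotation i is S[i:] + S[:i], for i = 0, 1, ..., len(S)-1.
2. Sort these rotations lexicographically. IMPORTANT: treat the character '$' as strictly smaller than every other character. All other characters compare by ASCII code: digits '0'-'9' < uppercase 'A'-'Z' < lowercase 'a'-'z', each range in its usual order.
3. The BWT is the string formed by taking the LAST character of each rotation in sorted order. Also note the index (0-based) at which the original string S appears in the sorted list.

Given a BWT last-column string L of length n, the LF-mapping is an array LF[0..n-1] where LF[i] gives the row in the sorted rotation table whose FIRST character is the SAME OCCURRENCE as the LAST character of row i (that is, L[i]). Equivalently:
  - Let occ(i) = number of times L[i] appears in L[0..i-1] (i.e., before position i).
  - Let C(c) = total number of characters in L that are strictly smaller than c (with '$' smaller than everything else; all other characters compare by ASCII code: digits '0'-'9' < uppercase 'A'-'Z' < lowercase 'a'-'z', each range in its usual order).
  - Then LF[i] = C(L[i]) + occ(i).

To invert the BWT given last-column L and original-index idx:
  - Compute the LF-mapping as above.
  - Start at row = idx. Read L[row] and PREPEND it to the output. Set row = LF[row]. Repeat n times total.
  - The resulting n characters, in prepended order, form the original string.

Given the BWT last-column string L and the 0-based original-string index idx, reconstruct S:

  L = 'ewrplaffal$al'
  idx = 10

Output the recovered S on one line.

Answer: parallwaffle$

Derivation:
LF mapping: 4 12 11 10 7 1 5 6 2 8 0 3 9
Walk LF starting at row 10, prepending L[row]:
  step 1: row=10, L[10]='$', prepend. Next row=LF[10]=0
  step 2: row=0, L[0]='e', prepend. Next row=LF[0]=4
  step 3: row=4, L[4]='l', prepend. Next row=LF[4]=7
  step 4: row=7, L[7]='f', prepend. Next row=LF[7]=6
  step 5: row=6, L[6]='f', prepend. Next row=LF[6]=5
  step 6: row=5, L[5]='a', prepend. Next row=LF[5]=1
  step 7: row=1, L[1]='w', prepend. Next row=LF[1]=12
  step 8: row=12, L[12]='l', prepend. Next row=LF[12]=9
  step 9: row=9, L[9]='l', prepend. Next row=LF[9]=8
  step 10: row=8, L[8]='a', prepend. Next row=LF[8]=2
  step 11: row=2, L[2]='r', prepend. Next row=LF[2]=11
  step 12: row=11, L[11]='a', prepend. Next row=LF[11]=3
  step 13: row=3, L[3]='p', prepend. Next row=LF[3]=10
Reversed output: parallwaffle$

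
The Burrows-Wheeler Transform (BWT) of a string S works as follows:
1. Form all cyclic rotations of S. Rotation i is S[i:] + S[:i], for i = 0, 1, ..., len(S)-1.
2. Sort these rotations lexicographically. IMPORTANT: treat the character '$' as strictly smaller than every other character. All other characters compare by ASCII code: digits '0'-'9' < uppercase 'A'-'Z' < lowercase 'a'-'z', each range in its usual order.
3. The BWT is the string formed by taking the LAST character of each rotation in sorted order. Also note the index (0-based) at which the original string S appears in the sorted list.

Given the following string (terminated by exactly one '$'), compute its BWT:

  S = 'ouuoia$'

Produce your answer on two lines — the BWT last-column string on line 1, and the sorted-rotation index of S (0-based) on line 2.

All 7 rotations (rotation i = S[i:]+S[:i]):
  rot[0] = ouuoia$
  rot[1] = uuoia$o
  rot[2] = uoia$ou
  rot[3] = oia$ouu
  rot[4] = ia$ouuo
  rot[5] = a$ouuoi
  rot[6] = $ouuoia
Sorted (with $ < everything):
  sorted[0] = $ouuoia  (last char: 'a')
  sorted[1] = a$ouuoi  (last char: 'i')
  sorted[2] = ia$ouuo  (last char: 'o')
  sorted[3] = oia$ouu  (last char: 'u')
  sorted[4] = ouuoia$  (last char: '$')
  sorted[5] = uoia$ou  (last char: 'u')
  sorted[6] = uuoia$o  (last char: 'o')
Last column: aiou$uo
Original string S is at sorted index 4

Answer: aiou$uo
4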